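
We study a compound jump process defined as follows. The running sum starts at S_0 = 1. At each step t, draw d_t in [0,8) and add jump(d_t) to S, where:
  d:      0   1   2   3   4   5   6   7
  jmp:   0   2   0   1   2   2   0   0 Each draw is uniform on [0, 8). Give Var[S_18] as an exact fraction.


Outcome values over d=0..7: [0, 2, 0, 1, 2, 2, 0, 0]
Σy = 7, Σy² = 13, M = 8
μ = 7/8 = 7/8,  σ² = 13/8 − (7/8)² = 55/64
Independent increments: Var[S_18] = 18·σ² = 18·(55/64) = 495/32

495/32


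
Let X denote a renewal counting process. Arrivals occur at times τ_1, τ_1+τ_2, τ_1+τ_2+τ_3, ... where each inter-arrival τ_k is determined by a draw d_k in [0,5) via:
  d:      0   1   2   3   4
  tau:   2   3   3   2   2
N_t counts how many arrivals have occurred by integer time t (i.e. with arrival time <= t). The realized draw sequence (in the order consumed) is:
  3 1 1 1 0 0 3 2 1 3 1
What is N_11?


4

draw d_1=3: τ_1=2, arrival time A_1=2
draw d_2=1: τ_2=3, arrival time A_2=5
draw d_3=1: τ_3=3, arrival time A_3=8
draw d_4=1: τ_4=3, arrival time A_4=11
draw d_5=0: τ_5=2, arrival time A_5=13
draw d_6=0: τ_6=2, arrival time A_6=15
draw d_7=3: τ_7=2, arrival time A_7=17
draw d_8=2: τ_8=3, arrival time A_8=20
draw d_9=1: τ_9=3, arrival time A_9=23
draw d_10=3: τ_10=2, arrival time A_10=25
draw d_11=1: τ_11=3, arrival time A_11=28
N_t over t=0..11: 0:0 1:0 2:1 3:1 4:1 5:2 6:2 7:2 8:3 9:3 10:3 11:4


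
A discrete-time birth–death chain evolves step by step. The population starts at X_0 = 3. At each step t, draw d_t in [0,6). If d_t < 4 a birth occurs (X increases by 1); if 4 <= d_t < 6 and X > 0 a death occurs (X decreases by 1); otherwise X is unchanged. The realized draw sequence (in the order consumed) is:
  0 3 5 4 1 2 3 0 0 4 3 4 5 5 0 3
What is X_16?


t=0: X=3, d=0 → birth, X_1=4
t=1: X=4, d=3 → birth, X_2=5
t=2: X=5, d=5 → death, X_3=4
t=3: X=4, d=4 → death, X_4=3
t=4: X=3, d=1 → birth, X_5=4
t=5: X=4, d=2 → birth, X_6=5
t=6: X=5, d=3 → birth, X_7=6
t=7: X=6, d=0 → birth, X_8=7
t=8: X=7, d=0 → birth, X_9=8
t=9: X=8, d=4 → death, X_10=7
t=10: X=7, d=3 → birth, X_11=8
t=11: X=8, d=4 → death, X_12=7
t=12: X=7, d=5 → death, X_13=6
t=13: X=6, d=5 → death, X_14=5
t=14: X=5, d=0 → birth, X_15=6
t=15: X=6, d=3 → birth, X_16=7

7


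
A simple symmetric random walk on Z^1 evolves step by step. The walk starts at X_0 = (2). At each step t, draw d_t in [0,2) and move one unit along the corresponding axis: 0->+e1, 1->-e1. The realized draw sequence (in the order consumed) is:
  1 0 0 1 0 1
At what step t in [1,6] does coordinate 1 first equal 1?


t=0: X=(2), d=1 → -e1, X_1=(1)
t=1: X=(1), d=0 → +e1, X_2=(2)
t=2: X=(2), d=0 → +e1, X_3=(3)
t=3: X=(3), d=1 → -e1, X_4=(2)
t=4: X=(2), d=0 → +e1, X_5=(3)
t=5: X=(3), d=1 → -e1, X_6=(2)

1


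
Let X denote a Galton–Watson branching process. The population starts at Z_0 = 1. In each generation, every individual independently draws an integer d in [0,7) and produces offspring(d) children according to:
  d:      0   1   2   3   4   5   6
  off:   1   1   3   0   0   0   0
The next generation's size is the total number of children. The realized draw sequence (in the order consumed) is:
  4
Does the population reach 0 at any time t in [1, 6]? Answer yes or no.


gen 0: Z_0=1, draws=[4], offspring=[0], Z_1=0
gen 1: Z_1=0, draws=[], offspring=[], Z_2=0
gen 2: Z_2=0, draws=[], offspring=[], Z_3=0
gen 3: Z_3=0, draws=[], offspring=[], Z_4=0
gen 4: Z_4=0, draws=[], offspring=[], Z_5=0
gen 5: Z_5=0, draws=[], offspring=[], Z_6=0

yes


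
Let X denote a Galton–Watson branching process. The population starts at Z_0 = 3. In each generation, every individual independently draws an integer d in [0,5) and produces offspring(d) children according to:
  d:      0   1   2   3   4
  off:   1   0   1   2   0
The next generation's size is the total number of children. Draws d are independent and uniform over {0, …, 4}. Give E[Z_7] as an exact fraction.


49152/78125

Outcome values over d=0..4: [1, 0, 1, 2, 0]
Σy = 4, Σy² = 6, M = 5
μ = 4/5 = 4/5,  σ² = 6/5 − (4/5)² = 14/25
E[Z_0] = 3
E[Z_1] = 4/5·E[Z_0] = 12/5
E[Z_2] = 4/5·E[Z_1] = 48/25
E[Z_3] = 4/5·E[Z_2] = 192/125
E[Z_4] = 4/5·E[Z_3] = 768/625
E[Z_5] = 4/5·E[Z_4] = 3072/3125
E[Z_6] = 4/5·E[Z_5] = 12288/15625
E[Z_7] = 4/5·E[Z_6] = 49152/78125


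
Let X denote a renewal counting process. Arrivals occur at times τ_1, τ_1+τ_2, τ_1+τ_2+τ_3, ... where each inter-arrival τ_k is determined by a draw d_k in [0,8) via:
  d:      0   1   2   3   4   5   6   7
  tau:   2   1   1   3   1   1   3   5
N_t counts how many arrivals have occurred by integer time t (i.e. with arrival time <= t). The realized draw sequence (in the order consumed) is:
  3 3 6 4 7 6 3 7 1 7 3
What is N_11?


draw d_1=3: τ_1=3, arrival time A_1=3
draw d_2=3: τ_2=3, arrival time A_2=6
draw d_3=6: τ_3=3, arrival time A_3=9
draw d_4=4: τ_4=1, arrival time A_4=10
draw d_5=7: τ_5=5, arrival time A_5=15
draw d_6=6: τ_6=3, arrival time A_6=18
draw d_7=3: τ_7=3, arrival time A_7=21
draw d_8=7: τ_8=5, arrival time A_8=26
draw d_9=1: τ_9=1, arrival time A_9=27
draw d_10=7: τ_10=5, arrival time A_10=32
draw d_11=3: τ_11=3, arrival time A_11=35
N_t over t=0..11: 0:0 1:0 2:0 3:1 4:1 5:1 6:2 7:2 8:2 9:3 10:4 11:4

4


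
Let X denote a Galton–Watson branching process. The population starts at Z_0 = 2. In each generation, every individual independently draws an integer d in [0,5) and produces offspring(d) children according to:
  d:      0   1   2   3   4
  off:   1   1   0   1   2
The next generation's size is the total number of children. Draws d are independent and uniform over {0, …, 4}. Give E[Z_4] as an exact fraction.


2

Outcome values over d=0..4: [1, 1, 0, 1, 2]
Σy = 5, Σy² = 7, M = 5
μ = 5/5 = 1,  σ² = 7/5 − (1)² = 2/5
E[Z_0] = 2
E[Z_1] = 1·E[Z_0] = 2
E[Z_2] = 1·E[Z_1] = 2
E[Z_3] = 1·E[Z_2] = 2
E[Z_4] = 1·E[Z_3] = 2


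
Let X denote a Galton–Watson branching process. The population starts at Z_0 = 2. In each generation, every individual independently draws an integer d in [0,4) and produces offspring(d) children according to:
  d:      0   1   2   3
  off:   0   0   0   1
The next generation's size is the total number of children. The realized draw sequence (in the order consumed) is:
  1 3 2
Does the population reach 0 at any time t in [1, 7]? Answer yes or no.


gen 0: Z_0=2, draws=[1, 3], offspring=[0, 1], Z_1=1
gen 1: Z_1=1, draws=[2], offspring=[0], Z_2=0
gen 2: Z_2=0, draws=[], offspring=[], Z_3=0
gen 3: Z_3=0, draws=[], offspring=[], Z_4=0
gen 4: Z_4=0, draws=[], offspring=[], Z_5=0
gen 5: Z_5=0, draws=[], offspring=[], Z_6=0
gen 6: Z_6=0, draws=[], offspring=[], Z_7=0

yes


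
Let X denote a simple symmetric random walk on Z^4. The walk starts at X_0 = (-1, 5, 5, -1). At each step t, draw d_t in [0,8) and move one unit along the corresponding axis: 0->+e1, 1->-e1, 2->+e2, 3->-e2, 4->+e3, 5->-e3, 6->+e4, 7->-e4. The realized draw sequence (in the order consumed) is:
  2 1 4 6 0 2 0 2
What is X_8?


(0, 8, 6, 0)

t=0: X=(-1, 5, 5, -1), d=2 → +e2, X_1=(-1, 6, 5, -1)
t=1: X=(-1, 6, 5, -1), d=1 → -e1, X_2=(-2, 6, 5, -1)
t=2: X=(-2, 6, 5, -1), d=4 → +e3, X_3=(-2, 6, 6, -1)
t=3: X=(-2, 6, 6, -1), d=6 → +e4, X_4=(-2, 6, 6, 0)
t=4: X=(-2, 6, 6, 0), d=0 → +e1, X_5=(-1, 6, 6, 0)
t=5: X=(-1, 6, 6, 0), d=2 → +e2, X_6=(-1, 7, 6, 0)
t=6: X=(-1, 7, 6, 0), d=0 → +e1, X_7=(0, 7, 6, 0)
t=7: X=(0, 7, 6, 0), d=2 → +e2, X_8=(0, 8, 6, 0)


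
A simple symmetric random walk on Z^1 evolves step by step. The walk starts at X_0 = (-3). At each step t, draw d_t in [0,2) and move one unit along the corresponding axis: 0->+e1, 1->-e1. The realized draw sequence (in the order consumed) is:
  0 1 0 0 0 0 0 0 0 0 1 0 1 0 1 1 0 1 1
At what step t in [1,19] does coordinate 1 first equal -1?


4

t=0: X=(-3), d=0 → +e1, X_1=(-2)
t=1: X=(-2), d=1 → -e1, X_2=(-3)
t=2: X=(-3), d=0 → +e1, X_3=(-2)
t=3: X=(-2), d=0 → +e1, X_4=(-1)
t=4: X=(-1), d=0 → +e1, X_5=(0)
t=5: X=(0), d=0 → +e1, X_6=(1)
t=6: X=(1), d=0 → +e1, X_7=(2)
t=7: X=(2), d=0 → +e1, X_8=(3)
t=8: X=(3), d=0 → +e1, X_9=(4)
t=9: X=(4), d=0 → +e1, X_10=(5)
t=10: X=(5), d=1 → -e1, X_11=(4)
t=11: X=(4), d=0 → +e1, X_12=(5)
t=12: X=(5), d=1 → -e1, X_13=(4)
t=13: X=(4), d=0 → +e1, X_14=(5)
t=14: X=(5), d=1 → -e1, X_15=(4)
t=15: X=(4), d=1 → -e1, X_16=(3)
t=16: X=(3), d=0 → +e1, X_17=(4)
t=17: X=(4), d=1 → -e1, X_18=(3)
t=18: X=(3), d=1 → -e1, X_19=(2)


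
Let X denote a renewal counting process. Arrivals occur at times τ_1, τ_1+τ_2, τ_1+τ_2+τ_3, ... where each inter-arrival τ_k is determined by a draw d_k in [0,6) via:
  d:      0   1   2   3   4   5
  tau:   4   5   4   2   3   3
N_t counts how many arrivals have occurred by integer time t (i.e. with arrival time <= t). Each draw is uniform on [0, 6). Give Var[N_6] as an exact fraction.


11255/46656

Inter-arrival values over d=0..5: [4, 5, 4, 2, 3, 3]
Each d has probability 1/6, so the pmf of τ is: f(2) = 1/6, f(3) = 1/3, f(4) = 1/3, f(5) = 1/6
Let p_n(j) = P(N_n = j), with p_0 = [1]. Condition on τ_1: p_n(0) = P(τ > n), and for j >= 1, p_n(j) = Σ_{k<=n} f(k)·p_{n−k}(j−1)
p_1 = [1]  (j = 0)
p_2 = [5/6, 1/6]  (j = 0..1)
p_3 = [1/2, 1/2]  (j = 0..1)
p_4 = [1/6, 29/36, 1/36]  (j = 0..2)
p_5 = [0, 31/36, 5/36]  (j = 0..2)
p_6 = [0, 23/36, 77/216, 1/216]  (j = 0..3)
E[N_6] = Σ j·p_6(j) = 295/216;  E[N_6²] = Σ j²·p_6(j) = 455/216
Var[N_6] = 455/216 − (295/216)² = 11255/46656


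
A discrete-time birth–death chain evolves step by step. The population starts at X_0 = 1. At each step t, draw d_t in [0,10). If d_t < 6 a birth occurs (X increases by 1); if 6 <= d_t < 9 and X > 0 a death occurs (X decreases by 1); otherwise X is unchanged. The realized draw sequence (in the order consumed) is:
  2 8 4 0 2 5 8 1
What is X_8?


5

t=0: X=1, d=2 → birth, X_1=2
t=1: X=2, d=8 → death, X_2=1
t=2: X=1, d=4 → birth, X_3=2
t=3: X=2, d=0 → birth, X_4=3
t=4: X=3, d=2 → birth, X_5=4
t=5: X=4, d=5 → birth, X_6=5
t=6: X=5, d=8 → death, X_7=4
t=7: X=4, d=1 → birth, X_8=5


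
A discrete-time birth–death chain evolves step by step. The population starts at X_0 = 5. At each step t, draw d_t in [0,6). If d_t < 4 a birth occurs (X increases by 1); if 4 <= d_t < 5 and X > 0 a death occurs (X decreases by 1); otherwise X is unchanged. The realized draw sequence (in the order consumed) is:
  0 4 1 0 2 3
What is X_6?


9

t=0: X=5, d=0 → birth, X_1=6
t=1: X=6, d=4 → death, X_2=5
t=2: X=5, d=1 → birth, X_3=6
t=3: X=6, d=0 → birth, X_4=7
t=4: X=7, d=2 → birth, X_5=8
t=5: X=8, d=3 → birth, X_6=9


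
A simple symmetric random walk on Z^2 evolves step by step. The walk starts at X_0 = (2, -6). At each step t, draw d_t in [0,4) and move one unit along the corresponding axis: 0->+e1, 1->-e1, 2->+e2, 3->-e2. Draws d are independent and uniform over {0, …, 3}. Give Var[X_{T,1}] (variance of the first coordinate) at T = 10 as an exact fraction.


Outcome values over d=0..3: [1, -1, 0, 0]
Σy = 0, Σy² = 2, M = 4
μ = 0/4 = 0,  σ² = 2/4 − (0)² = 1/2
Independent increments: Var[X_10] = 10·σ² = 10·(1/2) = 5

5


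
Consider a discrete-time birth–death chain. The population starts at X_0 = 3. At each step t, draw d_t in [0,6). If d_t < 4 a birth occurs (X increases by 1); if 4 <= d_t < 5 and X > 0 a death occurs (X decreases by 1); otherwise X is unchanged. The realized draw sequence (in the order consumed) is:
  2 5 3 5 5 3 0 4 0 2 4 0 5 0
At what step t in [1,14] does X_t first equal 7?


t=0: X=3, d=2 → birth, X_1=4
t=1: X=4, d=5 → hold, X_2=4
t=2: X=4, d=3 → birth, X_3=5
t=3: X=5, d=5 → hold, X_4=5
t=4: X=5, d=5 → hold, X_5=5
t=5: X=5, d=3 → birth, X_6=6
t=6: X=6, d=0 → birth, X_7=7
t=7: X=7, d=4 → death, X_8=6
t=8: X=6, d=0 → birth, X_9=7
t=9: X=7, d=2 → birth, X_10=8
t=10: X=8, d=4 → death, X_11=7
t=11: X=7, d=0 → birth, X_12=8
t=12: X=8, d=5 → hold, X_13=8
t=13: X=8, d=0 → birth, X_14=9

7


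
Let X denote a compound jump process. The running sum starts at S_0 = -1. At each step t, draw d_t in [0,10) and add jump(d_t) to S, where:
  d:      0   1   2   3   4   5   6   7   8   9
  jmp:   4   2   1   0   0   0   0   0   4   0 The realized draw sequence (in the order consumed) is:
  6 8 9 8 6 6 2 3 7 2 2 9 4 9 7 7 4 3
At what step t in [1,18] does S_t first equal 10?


11

t=0: S=-1, d=6, jump=0, S_1=-1
t=1: S=-1, d=8, jump=4, S_2=3
t=2: S=3, d=9, jump=0, S_3=3
t=3: S=3, d=8, jump=4, S_4=7
t=4: S=7, d=6, jump=0, S_5=7
t=5: S=7, d=6, jump=0, S_6=7
t=6: S=7, d=2, jump=1, S_7=8
t=7: S=8, d=3, jump=0, S_8=8
t=8: S=8, d=7, jump=0, S_9=8
t=9: S=8, d=2, jump=1, S_10=9
t=10: S=9, d=2, jump=1, S_11=10
t=11: S=10, d=9, jump=0, S_12=10
t=12: S=10, d=4, jump=0, S_13=10
t=13: S=10, d=9, jump=0, S_14=10
t=14: S=10, d=7, jump=0, S_15=10
t=15: S=10, d=7, jump=0, S_16=10
t=16: S=10, d=4, jump=0, S_17=10
t=17: S=10, d=3, jump=0, S_18=10


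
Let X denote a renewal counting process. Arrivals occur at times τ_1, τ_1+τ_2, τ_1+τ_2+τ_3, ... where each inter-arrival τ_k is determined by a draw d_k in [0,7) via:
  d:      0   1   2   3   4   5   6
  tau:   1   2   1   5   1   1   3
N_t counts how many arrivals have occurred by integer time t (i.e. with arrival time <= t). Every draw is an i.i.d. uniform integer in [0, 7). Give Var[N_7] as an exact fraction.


1321876957070/678223072849

Inter-arrival values over d=0..6: [1, 2, 1, 5, 1, 1, 3]
Each d has probability 1/7, so the pmf of τ is: f(1) = 4/7, f(2) = 1/7, f(3) = 1/7, f(5) = 1/7
Let p_n(j) = P(N_n = j), with p_0 = [1]. Condition on τ_1: p_n(0) = P(τ > n), and for j >= 1, p_n(j) = Σ_{k<=n} f(k)·p_{n−k}(j−1)
p_1 = [3/7, 4/7]  (j = 0..1)
p_2 = [2/7, 19/49, 16/49]  (j = 0..2)
p_3 = [1/7, 18/49, 104/343, 64/343]  (j = 0..3)
p_4 = [1/7, 9/49, 17/49, 528/2401, 256/2401]  (j = 0..4)
p_5 = [0, 2/7, 73/343, 692/2401, 2560/16807, 1024/16807]  (j = 0..5)
p_6 = [0, 5/49, 111/343, 515/2401, 3744/16807, 12032/117649, 4096/117649]  (j = 0..6)
p_7 = [0, 3/49, 62/343, 748/2401, 3280/16807, 19328/117649, 55296/823543, 16384/823543]  (j = 0..7)
E[N_7] = Σ j·p_7(j) = 2883661/823543;  E[N_7²] = Σ j²·p_7(j) = 11702337/823543
Var[N_7] = 11702337/823543 − (2883661/823543)² = 1321876957070/678223072849


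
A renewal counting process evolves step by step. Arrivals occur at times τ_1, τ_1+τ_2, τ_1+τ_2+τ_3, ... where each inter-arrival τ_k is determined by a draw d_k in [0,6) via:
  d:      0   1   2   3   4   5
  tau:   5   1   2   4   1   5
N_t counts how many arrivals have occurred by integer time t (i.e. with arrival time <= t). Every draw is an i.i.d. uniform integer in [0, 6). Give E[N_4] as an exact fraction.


Inter-arrival values over d=0..5: [5, 1, 2, 4, 1, 5]
Each d has probability 1/6, so the pmf of τ is: f(1) = 1/3, f(2) = 1/6, f(4) = 1/6, f(5) = 1/3
Renewal equation for m(n) = E[N_n]: condition on τ_1 = k (if k <= n, one arrival plus a fresh copy on the remaining n−k steps): m(n) = F(n) + Σ_{k<=n} f(k)·m(n−k), where F(n) = P(τ <= n) and m(0) = 0
m(1) = F(1) = 1/3
m(2) = F(2) + f(1)·m(1) = 1/2 + 1/3·1/3 = 11/18
m(3) = F(3) + f(1)·m(2) + f(2)·m(1) = 1/2 + 1/3·11/18 + 1/6·1/3 = 41/54
m(4) = F(4) + f(1)·m(3) + f(2)·m(2) = 2/3 + 1/3·41/54 + 1/6·11/18 = 331/324
E[N_4] = m(4) = 331/324

331/324


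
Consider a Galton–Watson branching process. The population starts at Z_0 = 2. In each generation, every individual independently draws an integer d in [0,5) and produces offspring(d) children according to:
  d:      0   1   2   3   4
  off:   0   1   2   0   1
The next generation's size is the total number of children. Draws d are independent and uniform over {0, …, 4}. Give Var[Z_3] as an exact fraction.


27328/15625

Outcome values over d=0..4: [0, 1, 2, 0, 1]
Σy = 4, Σy² = 6, M = 5
μ = 4/5 = 4/5,  σ² = 6/5 − (4/5)² = 14/25
V_0 = 0, E_0 = 2
V_1 = 14/25·E_0 + (4/5)²·V_0 = 28/25;  E_1 = 8/5
V_2 = 14/25·E_1 + (4/5)²·V_1 = 1008/625;  E_2 = 32/25
V_3 = 14/25·E_2 + (4/5)²·V_2 = 27328/15625;  E_3 = 128/125


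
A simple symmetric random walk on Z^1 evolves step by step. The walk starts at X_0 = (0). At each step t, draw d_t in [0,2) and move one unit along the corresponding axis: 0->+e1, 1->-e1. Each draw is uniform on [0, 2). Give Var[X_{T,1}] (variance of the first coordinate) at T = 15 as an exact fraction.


15

Outcome values over d=0..1: [1, -1]
Σy = 0, Σy² = 2, M = 2
μ = 0/2 = 0,  σ² = 2/2 − (0)² = 1
Independent increments: Var[X_15] = 15·σ² = 15·(1) = 15


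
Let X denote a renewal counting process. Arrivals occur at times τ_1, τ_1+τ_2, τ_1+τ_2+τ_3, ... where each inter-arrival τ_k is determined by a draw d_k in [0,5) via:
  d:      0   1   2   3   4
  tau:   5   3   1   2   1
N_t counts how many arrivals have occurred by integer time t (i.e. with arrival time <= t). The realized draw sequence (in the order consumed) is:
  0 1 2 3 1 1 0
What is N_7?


draw d_1=0: τ_1=5, arrival time A_1=5
draw d_2=1: τ_2=3, arrival time A_2=8
draw d_3=2: τ_3=1, arrival time A_3=9
draw d_4=3: τ_4=2, arrival time A_4=11
draw d_5=1: τ_5=3, arrival time A_5=14
draw d_6=1: τ_6=3, arrival time A_6=17
draw d_7=0: τ_7=5, arrival time A_7=22
N_t over t=0..7: 0:0 1:0 2:0 3:0 4:0 5:1 6:1 7:1

1


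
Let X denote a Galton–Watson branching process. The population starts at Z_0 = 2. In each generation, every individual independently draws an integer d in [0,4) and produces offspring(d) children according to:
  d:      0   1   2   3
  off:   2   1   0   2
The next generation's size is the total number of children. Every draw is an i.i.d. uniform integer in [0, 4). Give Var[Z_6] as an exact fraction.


396309375/8388608

Outcome values over d=0..3: [2, 1, 0, 2]
Σy = 5, Σy² = 9, M = 4
μ = 5/4 = 5/4,  σ² = 9/4 − (5/4)² = 11/16
V_0 = 0, E_0 = 2
V_1 = 11/16·E_0 + (5/4)²·V_0 = 11/8;  E_1 = 5/2
V_2 = 11/16·E_1 + (5/4)²·V_1 = 495/128;  E_2 = 25/8
V_3 = 11/16·E_2 + (5/4)²·V_2 = 16775/2048;  E_3 = 125/32
V_4 = 11/16·E_3 + (5/4)²·V_3 = 507375/32768;  E_4 = 625/128
V_5 = 11/16·E_4 + (5/4)²·V_4 = 14444375/524288;  E_5 = 3125/512
V_6 = 11/16·E_5 + (5/4)²·V_5 = 396309375/8388608;  E_6 = 15625/2048


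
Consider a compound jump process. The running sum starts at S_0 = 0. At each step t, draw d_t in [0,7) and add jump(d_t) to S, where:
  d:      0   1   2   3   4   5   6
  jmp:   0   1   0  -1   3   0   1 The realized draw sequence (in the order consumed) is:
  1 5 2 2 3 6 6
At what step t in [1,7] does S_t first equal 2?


7

t=0: S=0, d=1, jump=1, S_1=1
t=1: S=1, d=5, jump=0, S_2=1
t=2: S=1, d=2, jump=0, S_3=1
t=3: S=1, d=2, jump=0, S_4=1
t=4: S=1, d=3, jump=-1, S_5=0
t=5: S=0, d=6, jump=1, S_6=1
t=6: S=1, d=6, jump=1, S_7=2


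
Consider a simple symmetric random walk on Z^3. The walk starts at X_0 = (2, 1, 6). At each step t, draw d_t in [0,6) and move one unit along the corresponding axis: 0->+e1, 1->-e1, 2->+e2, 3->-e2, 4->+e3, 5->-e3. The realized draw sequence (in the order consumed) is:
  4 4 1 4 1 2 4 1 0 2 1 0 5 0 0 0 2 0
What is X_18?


(4, 4, 9)

t=0: X=(2, 1, 6), d=4 → +e3, X_1=(2, 1, 7)
t=1: X=(2, 1, 7), d=4 → +e3, X_2=(2, 1, 8)
t=2: X=(2, 1, 8), d=1 → -e1, X_3=(1, 1, 8)
t=3: X=(1, 1, 8), d=4 → +e3, X_4=(1, 1, 9)
t=4: X=(1, 1, 9), d=1 → -e1, X_5=(0, 1, 9)
t=5: X=(0, 1, 9), d=2 → +e2, X_6=(0, 2, 9)
t=6: X=(0, 2, 9), d=4 → +e3, X_7=(0, 2, 10)
t=7: X=(0, 2, 10), d=1 → -e1, X_8=(-1, 2, 10)
t=8: X=(-1, 2, 10), d=0 → +e1, X_9=(0, 2, 10)
t=9: X=(0, 2, 10), d=2 → +e2, X_10=(0, 3, 10)
t=10: X=(0, 3, 10), d=1 → -e1, X_11=(-1, 3, 10)
t=11: X=(-1, 3, 10), d=0 → +e1, X_12=(0, 3, 10)
t=12: X=(0, 3, 10), d=5 → -e3, X_13=(0, 3, 9)
t=13: X=(0, 3, 9), d=0 → +e1, X_14=(1, 3, 9)
t=14: X=(1, 3, 9), d=0 → +e1, X_15=(2, 3, 9)
t=15: X=(2, 3, 9), d=0 → +e1, X_16=(3, 3, 9)
t=16: X=(3, 3, 9), d=2 → +e2, X_17=(3, 4, 9)
t=17: X=(3, 4, 9), d=0 → +e1, X_18=(4, 4, 9)


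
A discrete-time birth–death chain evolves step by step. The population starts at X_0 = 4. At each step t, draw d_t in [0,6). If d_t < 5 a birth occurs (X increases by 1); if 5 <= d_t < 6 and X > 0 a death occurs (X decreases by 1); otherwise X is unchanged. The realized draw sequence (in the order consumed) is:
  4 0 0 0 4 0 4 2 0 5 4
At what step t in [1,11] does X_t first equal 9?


5

t=0: X=4, d=4 → birth, X_1=5
t=1: X=5, d=0 → birth, X_2=6
t=2: X=6, d=0 → birth, X_3=7
t=3: X=7, d=0 → birth, X_4=8
t=4: X=8, d=4 → birth, X_5=9
t=5: X=9, d=0 → birth, X_6=10
t=6: X=10, d=4 → birth, X_7=11
t=7: X=11, d=2 → birth, X_8=12
t=8: X=12, d=0 → birth, X_9=13
t=9: X=13, d=5 → death, X_10=12
t=10: X=12, d=4 → birth, X_11=13


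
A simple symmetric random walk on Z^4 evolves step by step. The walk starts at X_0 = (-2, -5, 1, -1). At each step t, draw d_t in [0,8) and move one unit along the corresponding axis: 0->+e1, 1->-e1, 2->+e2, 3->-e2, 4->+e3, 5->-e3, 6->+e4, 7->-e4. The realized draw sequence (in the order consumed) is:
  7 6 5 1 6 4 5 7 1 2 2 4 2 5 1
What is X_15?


t=0: X=(-2, -5, 1, -1), d=7 → -e4, X_1=(-2, -5, 1, -2)
t=1: X=(-2, -5, 1, -2), d=6 → +e4, X_2=(-2, -5, 1, -1)
t=2: X=(-2, -5, 1, -1), d=5 → -e3, X_3=(-2, -5, 0, -1)
t=3: X=(-2, -5, 0, -1), d=1 → -e1, X_4=(-3, -5, 0, -1)
t=4: X=(-3, -5, 0, -1), d=6 → +e4, X_5=(-3, -5, 0, 0)
t=5: X=(-3, -5, 0, 0), d=4 → +e3, X_6=(-3, -5, 1, 0)
t=6: X=(-3, -5, 1, 0), d=5 → -e3, X_7=(-3, -5, 0, 0)
t=7: X=(-3, -5, 0, 0), d=7 → -e4, X_8=(-3, -5, 0, -1)
t=8: X=(-3, -5, 0, -1), d=1 → -e1, X_9=(-4, -5, 0, -1)
t=9: X=(-4, -5, 0, -1), d=2 → +e2, X_10=(-4, -4, 0, -1)
t=10: X=(-4, -4, 0, -1), d=2 → +e2, X_11=(-4, -3, 0, -1)
t=11: X=(-4, -3, 0, -1), d=4 → +e3, X_12=(-4, -3, 1, -1)
t=12: X=(-4, -3, 1, -1), d=2 → +e2, X_13=(-4, -2, 1, -1)
t=13: X=(-4, -2, 1, -1), d=5 → -e3, X_14=(-4, -2, 0, -1)
t=14: X=(-4, -2, 0, -1), d=1 → -e1, X_15=(-5, -2, 0, -1)

(-5, -2, 0, -1)


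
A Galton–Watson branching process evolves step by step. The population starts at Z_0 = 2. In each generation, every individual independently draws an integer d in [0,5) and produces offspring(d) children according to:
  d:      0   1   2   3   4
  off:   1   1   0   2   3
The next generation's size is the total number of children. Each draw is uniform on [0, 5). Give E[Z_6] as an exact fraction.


Outcome values over d=0..4: [1, 1, 0, 2, 3]
Σy = 7, Σy² = 15, M = 5
μ = 7/5 = 7/5,  σ² = 15/5 − (7/5)² = 26/25
E[Z_0] = 2
E[Z_1] = 7/5·E[Z_0] = 14/5
E[Z_2] = 7/5·E[Z_1] = 98/25
E[Z_3] = 7/5·E[Z_2] = 686/125
E[Z_4] = 7/5·E[Z_3] = 4802/625
E[Z_5] = 7/5·E[Z_4] = 33614/3125
E[Z_6] = 7/5·E[Z_5] = 235298/15625

235298/15625


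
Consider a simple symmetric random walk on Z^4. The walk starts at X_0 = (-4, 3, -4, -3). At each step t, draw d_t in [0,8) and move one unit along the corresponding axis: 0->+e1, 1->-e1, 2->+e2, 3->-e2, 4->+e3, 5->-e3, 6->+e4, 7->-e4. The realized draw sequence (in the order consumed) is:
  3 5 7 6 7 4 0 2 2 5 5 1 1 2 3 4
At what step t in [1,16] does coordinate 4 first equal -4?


t=0: X=(-4, 3, -4, -3), d=3 → -e2, X_1=(-4, 2, -4, -3)
t=1: X=(-4, 2, -4, -3), d=5 → -e3, X_2=(-4, 2, -5, -3)
t=2: X=(-4, 2, -5, -3), d=7 → -e4, X_3=(-4, 2, -5, -4)
t=3: X=(-4, 2, -5, -4), d=6 → +e4, X_4=(-4, 2, -5, -3)
t=4: X=(-4, 2, -5, -3), d=7 → -e4, X_5=(-4, 2, -5, -4)
t=5: X=(-4, 2, -5, -4), d=4 → +e3, X_6=(-4, 2, -4, -4)
t=6: X=(-4, 2, -4, -4), d=0 → +e1, X_7=(-3, 2, -4, -4)
t=7: X=(-3, 2, -4, -4), d=2 → +e2, X_8=(-3, 3, -4, -4)
t=8: X=(-3, 3, -4, -4), d=2 → +e2, X_9=(-3, 4, -4, -4)
t=9: X=(-3, 4, -4, -4), d=5 → -e3, X_10=(-3, 4, -5, -4)
t=10: X=(-3, 4, -5, -4), d=5 → -e3, X_11=(-3, 4, -6, -4)
t=11: X=(-3, 4, -6, -4), d=1 → -e1, X_12=(-4, 4, -6, -4)
t=12: X=(-4, 4, -6, -4), d=1 → -e1, X_13=(-5, 4, -6, -4)
t=13: X=(-5, 4, -6, -4), d=2 → +e2, X_14=(-5, 5, -6, -4)
t=14: X=(-5, 5, -6, -4), d=3 → -e2, X_15=(-5, 4, -6, -4)
t=15: X=(-5, 4, -6, -4), d=4 → +e3, X_16=(-5, 4, -5, -4)

3


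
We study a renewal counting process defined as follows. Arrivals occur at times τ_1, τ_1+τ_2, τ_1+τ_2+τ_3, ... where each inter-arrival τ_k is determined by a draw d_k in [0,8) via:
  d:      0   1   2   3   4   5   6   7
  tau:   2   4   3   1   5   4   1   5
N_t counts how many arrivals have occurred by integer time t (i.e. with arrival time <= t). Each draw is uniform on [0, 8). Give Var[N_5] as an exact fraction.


470063/1048576

Inter-arrival values over d=0..7: [2, 4, 3, 1, 5, 4, 1, 5]
Each d has probability 1/8, so the pmf of τ is: f(1) = 1/4, f(2) = 1/8, f(3) = 1/8, f(4) = 1/4, f(5) = 1/4
Let p_n(j) = P(N_n = j), with p_0 = [1]. Condition on τ_1: p_n(0) = P(τ > n), and for j >= 1, p_n(j) = Σ_{k<=n} f(k)·p_{n−k}(j−1)
p_1 = [3/4, 1/4]  (j = 0..1)
p_2 = [5/8, 5/16, 1/16]  (j = 0..2)
p_3 = [1/2, 3/8, 7/64, 1/64]  (j = 0..3)
p_4 = [1/4, 35/64, 21/128, 9/256, 1/256]  (j = 0..4)
p_5 = [0, 41/64, 73/256, 1/16, 11/1024, 1/1024]  (j = 0..5)
E[N_5] = Σ j·p_5(j) = 1481/1024;  E[N_5²] = Σ j²·p_5(j) = 2601/1024
Var[N_5] = 2601/1024 − (1481/1024)² = 470063/1048576


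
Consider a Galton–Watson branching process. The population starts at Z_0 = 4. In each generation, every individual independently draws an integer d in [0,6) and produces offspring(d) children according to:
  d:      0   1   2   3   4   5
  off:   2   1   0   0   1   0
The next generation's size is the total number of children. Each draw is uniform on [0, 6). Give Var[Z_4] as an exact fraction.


Outcome values over d=0..5: [2, 1, 0, 0, 1, 0]
Σy = 4, Σy² = 6, M = 6
μ = 4/6 = 2/3,  σ² = 6/6 − (2/3)² = 5/9
V_0 = 0, E_0 = 4
V_1 = 5/9·E_0 + (2/3)²·V_0 = 20/9;  E_1 = 8/3
V_2 = 5/9·E_1 + (2/3)²·V_1 = 200/81;  E_2 = 16/9
V_3 = 5/9·E_2 + (2/3)²·V_2 = 1520/729;  E_3 = 32/27
V_4 = 5/9·E_3 + (2/3)²·V_3 = 10400/6561;  E_4 = 64/81

10400/6561


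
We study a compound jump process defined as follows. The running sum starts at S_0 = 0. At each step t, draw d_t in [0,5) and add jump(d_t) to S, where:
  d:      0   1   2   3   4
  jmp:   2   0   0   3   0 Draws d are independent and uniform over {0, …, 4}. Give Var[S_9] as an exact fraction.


72/5

Outcome values over d=0..4: [2, 0, 0, 3, 0]
Σy = 5, Σy² = 13, M = 5
μ = 5/5 = 1,  σ² = 13/5 − (1)² = 8/5
Independent increments: Var[S_9] = 9·σ² = 9·(8/5) = 72/5


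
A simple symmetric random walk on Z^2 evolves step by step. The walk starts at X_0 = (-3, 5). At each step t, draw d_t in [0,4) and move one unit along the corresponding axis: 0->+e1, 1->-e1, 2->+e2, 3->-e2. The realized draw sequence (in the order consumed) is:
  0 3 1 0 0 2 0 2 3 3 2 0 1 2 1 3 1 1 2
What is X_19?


(-3, 6)

t=0: X=(-3, 5), d=0 → +e1, X_1=(-2, 5)
t=1: X=(-2, 5), d=3 → -e2, X_2=(-2, 4)
t=2: X=(-2, 4), d=1 → -e1, X_3=(-3, 4)
t=3: X=(-3, 4), d=0 → +e1, X_4=(-2, 4)
t=4: X=(-2, 4), d=0 → +e1, X_5=(-1, 4)
t=5: X=(-1, 4), d=2 → +e2, X_6=(-1, 5)
t=6: X=(-1, 5), d=0 → +e1, X_7=(0, 5)
t=7: X=(0, 5), d=2 → +e2, X_8=(0, 6)
t=8: X=(0, 6), d=3 → -e2, X_9=(0, 5)
t=9: X=(0, 5), d=3 → -e2, X_10=(0, 4)
t=10: X=(0, 4), d=2 → +e2, X_11=(0, 5)
t=11: X=(0, 5), d=0 → +e1, X_12=(1, 5)
t=12: X=(1, 5), d=1 → -e1, X_13=(0, 5)
t=13: X=(0, 5), d=2 → +e2, X_14=(0, 6)
t=14: X=(0, 6), d=1 → -e1, X_15=(-1, 6)
t=15: X=(-1, 6), d=3 → -e2, X_16=(-1, 5)
t=16: X=(-1, 5), d=1 → -e1, X_17=(-2, 5)
t=17: X=(-2, 5), d=1 → -e1, X_18=(-3, 5)
t=18: X=(-3, 5), d=2 → +e2, X_19=(-3, 6)


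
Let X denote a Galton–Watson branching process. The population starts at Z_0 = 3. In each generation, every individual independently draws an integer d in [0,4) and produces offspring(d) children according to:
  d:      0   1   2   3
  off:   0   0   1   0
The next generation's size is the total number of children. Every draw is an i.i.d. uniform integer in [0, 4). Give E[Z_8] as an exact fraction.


3/65536

Outcome values over d=0..3: [0, 0, 1, 0]
Σy = 1, Σy² = 1, M = 4
μ = 1/4 = 1/4,  σ² = 1/4 − (1/4)² = 3/16
E[Z_0] = 3
E[Z_1] = 1/4·E[Z_0] = 3/4
E[Z_2] = 1/4·E[Z_1] = 3/16
E[Z_3] = 1/4·E[Z_2] = 3/64
E[Z_4] = 1/4·E[Z_3] = 3/256
E[Z_5] = 1/4·E[Z_4] = 3/1024
E[Z_6] = 1/4·E[Z_5] = 3/4096
E[Z_7] = 1/4·E[Z_6] = 3/16384
E[Z_8] = 1/4·E[Z_7] = 3/65536


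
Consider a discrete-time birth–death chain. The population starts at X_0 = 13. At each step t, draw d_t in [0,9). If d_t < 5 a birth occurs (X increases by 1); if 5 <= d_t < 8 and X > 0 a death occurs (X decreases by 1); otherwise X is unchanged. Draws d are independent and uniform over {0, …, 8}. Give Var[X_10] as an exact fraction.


X can drop by at most 1 per step and X_0 = 13 > T = 10, so X_t >= 13 − t >= 3 > 0 for every t <= 10: the floor at 0 (the 'and X > 0' condition) never binds. Hence X_10 = X_0 + Σ_{t<10} Y_t with i.i.d. increments Y_t = y(d_t) ∈ {+1, −1, 0}.
Outcome values over d=0..8: [1, 1, 1, 1, 1, -1, -1, -1, 0]
Σy = 2, Σy² = 8, M = 9
μ = 2/9 = 2/9,  σ² = 8/9 − (2/9)² = 68/81
Independent increments: Var[X_10] = 10·σ² = 10·(68/81) = 680/81

680/81


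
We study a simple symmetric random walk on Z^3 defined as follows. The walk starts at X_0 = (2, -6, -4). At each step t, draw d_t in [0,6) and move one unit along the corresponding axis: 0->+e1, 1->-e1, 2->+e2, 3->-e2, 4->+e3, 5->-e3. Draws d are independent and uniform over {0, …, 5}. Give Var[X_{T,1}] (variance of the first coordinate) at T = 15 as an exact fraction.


5

Outcome values over d=0..5: [1, -1, 0, 0, 0, 0]
Σy = 0, Σy² = 2, M = 6
μ = 0/6 = 0,  σ² = 2/6 − (0)² = 1/3
Independent increments: Var[X_15] = 15·σ² = 15·(1/3) = 5


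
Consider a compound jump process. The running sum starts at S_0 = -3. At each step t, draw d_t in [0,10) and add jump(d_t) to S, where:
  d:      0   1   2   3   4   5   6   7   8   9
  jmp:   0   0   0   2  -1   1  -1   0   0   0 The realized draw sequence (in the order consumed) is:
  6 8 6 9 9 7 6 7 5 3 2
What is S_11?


-3

t=0: S=-3, d=6, jump=-1, S_1=-4
t=1: S=-4, d=8, jump=0, S_2=-4
t=2: S=-4, d=6, jump=-1, S_3=-5
t=3: S=-5, d=9, jump=0, S_4=-5
t=4: S=-5, d=9, jump=0, S_5=-5
t=5: S=-5, d=7, jump=0, S_6=-5
t=6: S=-5, d=6, jump=-1, S_7=-6
t=7: S=-6, d=7, jump=0, S_8=-6
t=8: S=-6, d=5, jump=1, S_9=-5
t=9: S=-5, d=3, jump=2, S_10=-3
t=10: S=-3, d=2, jump=0, S_11=-3


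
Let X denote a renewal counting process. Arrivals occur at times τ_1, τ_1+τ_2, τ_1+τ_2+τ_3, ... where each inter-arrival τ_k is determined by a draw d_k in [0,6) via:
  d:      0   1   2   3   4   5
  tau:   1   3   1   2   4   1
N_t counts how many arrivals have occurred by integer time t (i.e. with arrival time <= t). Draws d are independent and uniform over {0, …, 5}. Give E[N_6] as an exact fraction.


5039/1728

Inter-arrival values over d=0..5: [1, 3, 1, 2, 4, 1]
Each d has probability 1/6, so the pmf of τ is: f(1) = 1/2, f(2) = 1/6, f(3) = 1/6, f(4) = 1/6
Renewal equation for m(n) = E[N_n]: condition on τ_1 = k (if k <= n, one arrival plus a fresh copy on the remaining n−k steps): m(n) = F(n) + Σ_{k<=n} f(k)·m(n−k), where F(n) = P(τ <= n) and m(0) = 0
m(1) = F(1) = 1/2
m(2) = F(2) + f(1)·m(1) = 2/3 + 1/2·1/2 = 11/12
m(3) = F(3) + f(1)·m(2) + f(2)·m(1) = 5/6 + 1/2·11/12 + 1/6·1/2 = 11/8
m(4) = F(4) + f(1)·m(3) + f(2)·m(2) + f(3)·m(1) = 1 + 1/2·11/8 + 1/6·11/12 + 1/6·1/2 = 277/144
m(5) = F(5) + f(1)·m(4) + f(2)·m(3) + f(3)·m(2) + f(4)·m(1) = 1 + 1/2·277/144 + 1/6·11/8 + 1/6·11/12 + 1/6·1/2 = 233/96
m(6) = F(6) + f(1)·m(5) + f(2)·m(4) + f(3)·m(3) + f(4)·m(2) = 1 + 1/2·233/96 + 1/6·277/144 + 1/6·11/8 + 1/6·11/12 = 5039/1728
E[N_6] = m(6) = 5039/1728


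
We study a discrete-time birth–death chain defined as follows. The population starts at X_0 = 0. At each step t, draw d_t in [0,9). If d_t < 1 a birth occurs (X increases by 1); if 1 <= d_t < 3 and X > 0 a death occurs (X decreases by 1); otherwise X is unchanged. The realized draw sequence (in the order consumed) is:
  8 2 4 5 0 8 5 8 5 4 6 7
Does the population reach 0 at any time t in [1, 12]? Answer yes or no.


yes

t=0: X=0, d=8 → hold, X_1=0
t=1: X=0, d=2 → hold, X_2=0
t=2: X=0, d=4 → hold, X_3=0
t=3: X=0, d=5 → hold, X_4=0
t=4: X=0, d=0 → birth, X_5=1
t=5: X=1, d=8 → hold, X_6=1
t=6: X=1, d=5 → hold, X_7=1
t=7: X=1, d=8 → hold, X_8=1
t=8: X=1, d=5 → hold, X_9=1
t=9: X=1, d=4 → hold, X_10=1
t=10: X=1, d=6 → hold, X_11=1
t=11: X=1, d=7 → hold, X_12=1


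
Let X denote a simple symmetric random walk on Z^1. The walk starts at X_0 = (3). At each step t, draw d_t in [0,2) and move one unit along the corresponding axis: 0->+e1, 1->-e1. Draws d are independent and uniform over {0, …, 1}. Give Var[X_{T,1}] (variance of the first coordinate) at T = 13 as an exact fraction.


Outcome values over d=0..1: [1, -1]
Σy = 0, Σy² = 2, M = 2
μ = 0/2 = 0,  σ² = 2/2 − (0)² = 1
Independent increments: Var[X_13] = 13·σ² = 13·(1) = 13

13


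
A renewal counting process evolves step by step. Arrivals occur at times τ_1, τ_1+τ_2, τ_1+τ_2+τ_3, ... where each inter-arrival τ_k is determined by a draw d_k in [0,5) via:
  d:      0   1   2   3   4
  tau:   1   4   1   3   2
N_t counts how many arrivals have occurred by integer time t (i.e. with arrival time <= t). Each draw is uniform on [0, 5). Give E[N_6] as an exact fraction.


40474/15625

Inter-arrival values over d=0..4: [1, 4, 1, 3, 2]
Each d has probability 1/5, so the pmf of τ is: f(1) = 2/5, f(2) = 1/5, f(3) = 1/5, f(4) = 1/5
Renewal equation for m(n) = E[N_n]: condition on τ_1 = k (if k <= n, one arrival plus a fresh copy on the remaining n−k steps): m(n) = F(n) + Σ_{k<=n} f(k)·m(n−k), where F(n) = P(τ <= n) and m(0) = 0
m(1) = F(1) = 2/5
m(2) = F(2) + f(1)·m(1) = 3/5 + 2/5·2/5 = 19/25
m(3) = F(3) + f(1)·m(2) + f(2)·m(1) = 4/5 + 2/5·19/25 + 1/5·2/5 = 148/125
m(4) = F(4) + f(1)·m(3) + f(2)·m(2) + f(3)·m(1) = 1 + 2/5·148/125 + 1/5·19/25 + 1/5·2/5 = 1066/625
m(5) = F(5) + f(1)·m(4) + f(2)·m(3) + f(3)·m(2) + f(4)·m(1) = 1 + 2/5·1066/625 + 1/5·148/125 + 1/5·19/25 + 1/5·2/5 = 6722/3125
m(6) = F(6) + f(1)·m(5) + f(2)·m(4) + f(3)·m(3) + f(4)·m(2) = 1 + 2/5·6722/3125 + 1/5·1066/625 + 1/5·148/125 + 1/5·19/25 = 40474/15625
E[N_6] = m(6) = 40474/15625


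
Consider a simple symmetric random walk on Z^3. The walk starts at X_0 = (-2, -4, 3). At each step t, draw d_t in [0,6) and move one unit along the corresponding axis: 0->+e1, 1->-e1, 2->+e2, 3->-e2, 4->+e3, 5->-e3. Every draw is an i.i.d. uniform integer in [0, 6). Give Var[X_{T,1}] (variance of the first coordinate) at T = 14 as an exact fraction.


Outcome values over d=0..5: [1, -1, 0, 0, 0, 0]
Σy = 0, Σy² = 2, M = 6
μ = 0/6 = 0,  σ² = 2/6 − (0)² = 1/3
Independent increments: Var[X_14] = 14·σ² = 14·(1/3) = 14/3

14/3


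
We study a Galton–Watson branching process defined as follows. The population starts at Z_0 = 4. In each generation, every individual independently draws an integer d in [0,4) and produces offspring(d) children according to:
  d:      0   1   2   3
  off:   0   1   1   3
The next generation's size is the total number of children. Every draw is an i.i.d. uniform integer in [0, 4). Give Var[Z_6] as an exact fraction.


684534375/4194304

Outcome values over d=0..3: [0, 1, 1, 3]
Σy = 5, Σy² = 11, M = 4
μ = 5/4 = 5/4,  σ² = 11/4 − (5/4)² = 19/16
V_0 = 0, E_0 = 4
V_1 = 19/16·E_0 + (5/4)²·V_0 = 19/4;  E_1 = 5
V_2 = 19/16·E_1 + (5/4)²·V_1 = 855/64;  E_2 = 25/4
V_3 = 19/16·E_2 + (5/4)²·V_2 = 28975/1024;  E_3 = 125/16
V_4 = 19/16·E_3 + (5/4)²·V_3 = 876375/16384;  E_4 = 625/64
V_5 = 19/16·E_4 + (5/4)²·V_4 = 24949375/262144;  E_5 = 3125/256
V_6 = 19/16·E_5 + (5/4)²·V_5 = 684534375/4194304;  E_6 = 15625/1024


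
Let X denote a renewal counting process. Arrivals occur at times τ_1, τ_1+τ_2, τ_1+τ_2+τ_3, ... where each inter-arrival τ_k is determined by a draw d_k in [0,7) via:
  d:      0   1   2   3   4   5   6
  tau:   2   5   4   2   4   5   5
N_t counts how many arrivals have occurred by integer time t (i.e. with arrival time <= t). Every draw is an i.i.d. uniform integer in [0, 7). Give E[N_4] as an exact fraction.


32/49

Inter-arrival values over d=0..6: [2, 5, 4, 2, 4, 5, 5]
Each d has probability 1/7, so the pmf of τ is: f(2) = 2/7, f(4) = 2/7, f(5) = 3/7
Renewal equation for m(n) = E[N_n]: condition on τ_1 = k (if k <= n, one arrival plus a fresh copy on the remaining n−k steps): m(n) = F(n) + Σ_{k<=n} f(k)·m(n−k), where F(n) = P(τ <= n) and m(0) = 0
m(1) = F(1) = 0
m(2) = F(2) = 2/7
m(3) = F(3) = 2/7
m(4) = F(4) + f(2)·m(2) = 4/7 + 2/7·2/7 = 32/49
E[N_4] = m(4) = 32/49


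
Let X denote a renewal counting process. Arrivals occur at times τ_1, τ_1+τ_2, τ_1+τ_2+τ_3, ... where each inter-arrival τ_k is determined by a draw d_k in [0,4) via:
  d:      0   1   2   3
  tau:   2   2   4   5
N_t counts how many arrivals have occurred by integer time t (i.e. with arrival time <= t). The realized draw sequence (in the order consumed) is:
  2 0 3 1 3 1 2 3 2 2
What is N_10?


2

draw d_1=2: τ_1=4, arrival time A_1=4
draw d_2=0: τ_2=2, arrival time A_2=6
draw d_3=3: τ_3=5, arrival time A_3=11
draw d_4=1: τ_4=2, arrival time A_4=13
draw d_5=3: τ_5=5, arrival time A_5=18
draw d_6=1: τ_6=2, arrival time A_6=20
draw d_7=2: τ_7=4, arrival time A_7=24
draw d_8=3: τ_8=5, arrival time A_8=29
draw d_9=2: τ_9=4, arrival time A_9=33
draw d_10=2: τ_10=4, arrival time A_10=37
N_t over t=0..10: 0:0 1:0 2:0 3:0 4:1 5:1 6:2 7:2 8:2 9:2 10:2


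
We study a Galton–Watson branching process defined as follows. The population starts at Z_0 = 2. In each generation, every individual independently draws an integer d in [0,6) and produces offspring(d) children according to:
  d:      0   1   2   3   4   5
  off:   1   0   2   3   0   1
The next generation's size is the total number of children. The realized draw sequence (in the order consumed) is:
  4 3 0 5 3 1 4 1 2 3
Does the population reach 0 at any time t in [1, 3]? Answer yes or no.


no

gen 0: Z_0=2, draws=[4, 3], offspring=[0, 3], Z_1=3
gen 1: Z_1=3, draws=[0, 5, 3], offspring=[1, 1, 3], Z_2=5
gen 2: Z_2=5, draws=[1, 4, 1, 2, 3], offspring=[0, 0, 0, 2, 3], Z_3=5


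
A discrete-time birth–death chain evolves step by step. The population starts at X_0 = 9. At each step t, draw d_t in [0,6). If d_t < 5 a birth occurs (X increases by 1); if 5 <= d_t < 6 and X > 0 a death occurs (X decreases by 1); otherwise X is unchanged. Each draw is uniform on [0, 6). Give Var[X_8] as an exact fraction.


40/9

X can drop by at most 1 per step and X_0 = 9 > T = 8, so X_t >= 9 − t >= 1 > 0 for every t <= 8: the floor at 0 (the 'and X > 0' condition) never binds. Hence X_8 = X_0 + Σ_{t<8} Y_t with i.i.d. increments Y_t = y(d_t) ∈ {+1, −1, 0}.
Outcome values over d=0..5: [1, 1, 1, 1, 1, -1]
Σy = 4, Σy² = 6, M = 6
μ = 4/6 = 2/3,  σ² = 6/6 − (2/3)² = 5/9
Independent increments: Var[X_8] = 8·σ² = 8·(5/9) = 40/9


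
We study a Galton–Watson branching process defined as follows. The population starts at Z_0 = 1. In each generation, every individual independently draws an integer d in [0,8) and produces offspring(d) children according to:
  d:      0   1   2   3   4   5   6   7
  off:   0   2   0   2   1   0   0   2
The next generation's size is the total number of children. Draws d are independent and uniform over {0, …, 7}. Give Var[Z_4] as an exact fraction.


Outcome values over d=0..7: [0, 2, 0, 2, 1, 0, 0, 2]
Σy = 7, Σy² = 13, M = 8
μ = 7/8 = 7/8,  σ² = 13/8 − (7/8)² = 55/64
V_0 = 0, E_0 = 1
V_1 = 55/64·E_0 + (7/8)²·V_0 = 55/64;  E_1 = 7/8
V_2 = 55/64·E_1 + (7/8)²·V_1 = 5775/4096;  E_2 = 49/64
V_3 = 55/64·E_2 + (7/8)²·V_2 = 455455/262144;  E_3 = 343/512
V_4 = 55/64·E_3 + (7/8)²·V_3 = 31976175/16777216;  E_4 = 2401/4096

31976175/16777216


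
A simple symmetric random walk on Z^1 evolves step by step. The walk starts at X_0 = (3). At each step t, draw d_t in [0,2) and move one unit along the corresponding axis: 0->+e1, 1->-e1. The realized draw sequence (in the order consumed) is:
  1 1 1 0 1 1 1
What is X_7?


t=0: X=(3), d=1 → -e1, X_1=(2)
t=1: X=(2), d=1 → -e1, X_2=(1)
t=2: X=(1), d=1 → -e1, X_3=(0)
t=3: X=(0), d=0 → +e1, X_4=(1)
t=4: X=(1), d=1 → -e1, X_5=(0)
t=5: X=(0), d=1 → -e1, X_6=(-1)
t=6: X=(-1), d=1 → -e1, X_7=(-2)

(-2)
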